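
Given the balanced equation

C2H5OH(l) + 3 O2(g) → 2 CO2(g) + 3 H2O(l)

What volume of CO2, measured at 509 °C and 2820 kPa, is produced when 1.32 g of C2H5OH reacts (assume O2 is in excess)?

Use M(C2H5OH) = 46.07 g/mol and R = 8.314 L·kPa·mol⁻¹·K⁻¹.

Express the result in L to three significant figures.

0.132 L

n(C2H5OH) = 1.320 / 46.07 = 0.02865 mol
n(CO2) = (2/1) × 0.02865 = 0.05730 mol
V = nRT/P = 0.05730 × 8.314 × 782.15 / 2820 = 0.1321 L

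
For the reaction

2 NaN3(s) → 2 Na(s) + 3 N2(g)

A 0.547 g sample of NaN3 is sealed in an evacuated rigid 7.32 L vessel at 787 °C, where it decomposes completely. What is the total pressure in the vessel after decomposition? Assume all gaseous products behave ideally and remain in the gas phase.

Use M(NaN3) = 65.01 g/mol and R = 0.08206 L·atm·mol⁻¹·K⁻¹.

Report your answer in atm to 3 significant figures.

n(NaN3) = 0.547 / 65.01 = 0.008414 mol
n(gas produced) = (3/2) × 0.008414 = 0.01262 mol
P = nRT/V = 0.01262 × 0.08206 × 1060.15 / 7.32 = 0.1500 atm

0.150 atm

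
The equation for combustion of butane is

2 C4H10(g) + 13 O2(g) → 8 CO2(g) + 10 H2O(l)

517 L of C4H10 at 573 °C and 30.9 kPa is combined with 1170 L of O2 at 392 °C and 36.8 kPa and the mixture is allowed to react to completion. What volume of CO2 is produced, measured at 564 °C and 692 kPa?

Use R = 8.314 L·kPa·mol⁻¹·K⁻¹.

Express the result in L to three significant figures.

n(C4H10) = PV/RT = (30.9 × 517) / (8.314 × 846.15) = 2.271 mol
n(O2) = PV/RT = (36.8 × 1170) / (8.314 × 665.15) = 7.786 mol
For 2.271 mol C4H10, stoichiometry requires (13/2) × 2.271 = 14.76 mol O2; 7.786 mol is available, so O2 is limiting.
n(CO2) = (8/13) × 7.786 = 4.791 mol
V(CO2) = nRT/P = 4.791 × 8.314 × 837.15 / 692 = 48.19 L

48.2 L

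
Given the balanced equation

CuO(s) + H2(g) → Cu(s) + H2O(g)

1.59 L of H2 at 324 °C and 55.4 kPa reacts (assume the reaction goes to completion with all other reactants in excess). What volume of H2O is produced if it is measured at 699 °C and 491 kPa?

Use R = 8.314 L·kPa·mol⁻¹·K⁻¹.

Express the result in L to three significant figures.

0.292 L

n(H2) = PV/RT = (55.4 × 1.59) / (8.314 × 597.15) = 0.01774 mol
n(H2O) = (1/1) × 0.01774 = 0.01774 mol
V = nRT/P = 0.01774 × 8.314 × 972.15 / 491 = 0.2920 L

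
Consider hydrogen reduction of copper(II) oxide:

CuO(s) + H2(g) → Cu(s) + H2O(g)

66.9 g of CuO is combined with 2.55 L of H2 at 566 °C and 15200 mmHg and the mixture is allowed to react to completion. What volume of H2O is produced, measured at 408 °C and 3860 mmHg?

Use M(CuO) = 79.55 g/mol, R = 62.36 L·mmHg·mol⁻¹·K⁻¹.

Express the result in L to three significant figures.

8.15 L

n(CuO) = 66.9 / 79.55 = 0.8410 mol
n(H2) = PV/RT = (15200 × 2.55) / (62.36 × 839.15) = 0.7407 mol
For 0.8410 mol CuO, stoichiometry requires (1/1) × 0.8410 = 0.8410 mol H2; 0.7407 mol is available, so H2 is limiting.
n(H2O) = (1/1) × 0.7407 = 0.7407 mol
V(H2O) = nRT/P = 0.7407 × 62.36 × 681.15 / 3860 = 8.151 L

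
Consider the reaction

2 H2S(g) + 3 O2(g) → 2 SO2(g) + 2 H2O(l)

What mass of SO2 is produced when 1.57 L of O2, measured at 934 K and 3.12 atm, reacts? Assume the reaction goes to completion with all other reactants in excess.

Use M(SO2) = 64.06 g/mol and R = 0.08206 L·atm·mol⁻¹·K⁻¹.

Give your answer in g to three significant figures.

n(O2) = PV/RT = (3.12 × 1.57) / (0.08206 × 934) = 0.06391 mol
n(SO2) = (2/3) × 0.06391 = 0.04261 mol
m(SO2) = 0.04261 × 64.06 = 2.730 g

2.73 g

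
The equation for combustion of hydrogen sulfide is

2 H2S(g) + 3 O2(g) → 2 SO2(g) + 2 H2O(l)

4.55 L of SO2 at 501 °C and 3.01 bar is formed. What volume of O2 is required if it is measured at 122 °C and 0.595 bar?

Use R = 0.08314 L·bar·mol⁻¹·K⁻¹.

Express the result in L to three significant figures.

n(SO2) = PV/RT = (3.01 × 4.55) / (0.08314 × 774.15) = 0.2128 mol
n(O2) = (3/2) × 0.2128 = 0.3192 mol
V = nRT/P = 0.3192 × 0.08314 × 395.15 / 0.595 = 17.62 L

17.6 L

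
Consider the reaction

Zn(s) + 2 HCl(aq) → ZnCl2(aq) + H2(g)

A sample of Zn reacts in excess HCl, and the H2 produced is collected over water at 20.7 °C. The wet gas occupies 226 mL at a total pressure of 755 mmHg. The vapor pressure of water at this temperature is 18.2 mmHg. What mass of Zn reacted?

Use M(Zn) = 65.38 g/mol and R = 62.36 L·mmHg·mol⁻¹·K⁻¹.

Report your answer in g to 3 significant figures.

P(H2) = 755 − 18.2 = 736.8 mmHg
n(H2) = PV/RT = (736.8 × 0.2260) / (62.36 × 293.85) = 0.009087 mol
n(Zn) = (1/1) × 0.009087 = 0.009087 mol
m(Zn) = 0.009087 × 65.38 = 0.5941 g

0.594 g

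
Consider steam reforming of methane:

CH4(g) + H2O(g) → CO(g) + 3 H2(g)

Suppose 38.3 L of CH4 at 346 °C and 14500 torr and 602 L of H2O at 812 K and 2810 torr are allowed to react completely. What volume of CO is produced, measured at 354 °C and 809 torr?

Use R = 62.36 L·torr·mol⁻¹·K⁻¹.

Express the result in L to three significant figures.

n(CH4) = PV/RT = (14500 × 38.3) / (62.36 × 619.15) = 14.38 mol
n(H2O) = PV/RT = (2810 × 602) / (62.36 × 812) = 33.41 mol
For 14.38 mol CH4, stoichiometry requires (1/1) × 14.38 = 14.38 mol H2O; 33.41 mol is available, so CH4 is limiting.
n(CO) = (1/1) × 14.38 = 14.38 mol
V(CO) = nRT/P = 14.38 × 62.36 × 627.15 / 809 = 695.2 L

695 L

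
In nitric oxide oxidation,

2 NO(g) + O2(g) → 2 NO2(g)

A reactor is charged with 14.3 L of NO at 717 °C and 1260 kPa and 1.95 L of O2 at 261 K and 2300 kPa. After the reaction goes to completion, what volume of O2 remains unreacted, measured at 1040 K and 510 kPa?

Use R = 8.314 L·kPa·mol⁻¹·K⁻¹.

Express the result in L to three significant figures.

n(NO) = PV/RT = (1260 × 14.3) / (8.314 × 990.15) = 2.189 mol
n(O2) = PV/RT = (2300 × 1.95) / (8.314 × 261) = 2.067 mol
For 2.189 mol NO, stoichiometry requires (1/2) × 2.189 = 1.095 mol O2; 2.067 mol is available, so NO is limiting.
n(O2) consumed = (1/2) × 2.189 = 1.095 mol; remaining = 2.067 − 1.095 = 0.9720 mol
V(O2) = nRT/P = 0.9720 × 8.314 × 1040 / 510 = 16.48 L

16.5 L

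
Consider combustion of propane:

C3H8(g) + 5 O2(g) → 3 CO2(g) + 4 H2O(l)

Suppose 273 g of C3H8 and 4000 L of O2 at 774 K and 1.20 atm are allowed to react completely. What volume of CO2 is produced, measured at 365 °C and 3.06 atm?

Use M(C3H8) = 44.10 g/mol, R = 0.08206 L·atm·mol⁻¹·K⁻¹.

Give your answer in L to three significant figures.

n(C3H8) = 273 / 44.10 = 6.190 mol
n(O2) = PV/RT = (1.20 × 4000) / (0.08206 × 774) = 75.57 mol
For 6.190 mol C3H8, stoichiometry requires (5/1) × 6.190 = 30.95 mol O2; 75.57 mol is available, so C3H8 is limiting.
n(CO2) = (3/1) × 6.190 = 18.57 mol
V(CO2) = nRT/P = 18.57 × 0.08206 × 638.15 / 3.06 = 317.8 L

318 L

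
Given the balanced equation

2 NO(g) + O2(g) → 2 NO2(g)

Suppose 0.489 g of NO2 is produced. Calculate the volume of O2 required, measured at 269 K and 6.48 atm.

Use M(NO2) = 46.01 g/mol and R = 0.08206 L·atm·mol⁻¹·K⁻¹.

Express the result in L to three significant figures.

0.0181 L

n(NO2) = 0.4890 / 46.01 = 0.01063 mol
n(O2) = (1/2) × 0.01063 = 0.005315 mol
V = nRT/P = 0.005315 × 0.08206 × 269 / 6.48 = 0.01811 L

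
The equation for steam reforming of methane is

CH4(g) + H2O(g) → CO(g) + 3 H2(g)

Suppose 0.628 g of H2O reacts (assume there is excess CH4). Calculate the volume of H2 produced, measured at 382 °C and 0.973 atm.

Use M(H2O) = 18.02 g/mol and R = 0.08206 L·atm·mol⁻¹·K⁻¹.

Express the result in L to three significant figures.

n(H2O) = 0.6280 / 18.02 = 0.03485 mol
n(H2) = (3/1) × 0.03485 = 0.1046 mol
V = nRT/P = 0.1046 × 0.08206 × 655.15 / 0.973 = 5.780 L

5.78 L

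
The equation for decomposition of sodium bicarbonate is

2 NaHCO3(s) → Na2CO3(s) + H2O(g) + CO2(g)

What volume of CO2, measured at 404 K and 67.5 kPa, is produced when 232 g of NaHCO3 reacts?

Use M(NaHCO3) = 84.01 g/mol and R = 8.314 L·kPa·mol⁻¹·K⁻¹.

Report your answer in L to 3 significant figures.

68.7 L

n(NaHCO3) = 232.0 / 84.01 = 2.762 mol
n(CO2) = (1/2) × 2.762 = 1.381 mol
V = nRT/P = 1.381 × 8.314 × 404 / 67.5 = 68.72 L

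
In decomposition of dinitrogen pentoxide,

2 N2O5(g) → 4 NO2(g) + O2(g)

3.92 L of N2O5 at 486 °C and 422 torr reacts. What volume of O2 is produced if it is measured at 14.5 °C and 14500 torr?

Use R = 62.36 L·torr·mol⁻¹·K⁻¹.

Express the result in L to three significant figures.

n(N2O5) = PV/RT = (422 × 3.92) / (62.36 × 759.15) = 0.03494 mol
n(O2) = (1/2) × 0.03494 = 0.01747 mol
V = nRT/P = 0.01747 × 62.36 × 287.65 / 14500 = 0.02161 L

0.0216 L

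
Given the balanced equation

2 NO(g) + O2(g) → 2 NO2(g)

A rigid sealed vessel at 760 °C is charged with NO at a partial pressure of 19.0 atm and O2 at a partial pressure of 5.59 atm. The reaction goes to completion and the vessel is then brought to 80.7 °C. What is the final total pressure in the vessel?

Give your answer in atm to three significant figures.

At constant V, partial pressures at 760 °C are proportional to moles, so apply stoichiometry directly to pressures.
P(O2) required for 19.0 atm of NO = (1/2) × 19.0 = 9.500 atm; available 5.59 atm, so O2 is limiting.
P(NO) remaining = 19.0 − (2/1) × 5.59 = 7.820 atm
P(gaseous products) = (2)/1 × 5.59 = 11.18 atm
P_total at 760 °C = 7.820 + 11.18 = 19.00 atm
Scaling to 80.7 °C: P = 19.00 × 353.85/1033.15 = 6.507 atm

6.51 atm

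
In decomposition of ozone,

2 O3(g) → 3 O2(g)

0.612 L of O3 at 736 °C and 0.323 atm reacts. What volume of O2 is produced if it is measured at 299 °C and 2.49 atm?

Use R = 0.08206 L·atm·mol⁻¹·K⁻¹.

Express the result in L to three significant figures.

n(O3) = PV/RT = (0.323 × 0.612) / (0.08206 × 1009.15) = 0.002387 mol
n(O2) = (3/2) × 0.002387 = 0.003580 mol
V = nRT/P = 0.003580 × 0.08206 × 572.15 / 2.49 = 0.06750 L

0.0675 L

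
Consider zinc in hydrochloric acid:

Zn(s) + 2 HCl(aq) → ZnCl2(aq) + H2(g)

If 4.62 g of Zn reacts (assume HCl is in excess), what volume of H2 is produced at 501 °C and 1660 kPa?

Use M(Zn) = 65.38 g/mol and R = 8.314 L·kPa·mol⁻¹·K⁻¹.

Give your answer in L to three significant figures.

n(Zn) = 4.620 / 65.38 = 0.07066 mol
n(H2) = (1/1) × 0.07066 = 0.07066 mol
V = nRT/P = 0.07066 × 8.314 × 774.15 / 1660 = 0.2740 L

0.274 L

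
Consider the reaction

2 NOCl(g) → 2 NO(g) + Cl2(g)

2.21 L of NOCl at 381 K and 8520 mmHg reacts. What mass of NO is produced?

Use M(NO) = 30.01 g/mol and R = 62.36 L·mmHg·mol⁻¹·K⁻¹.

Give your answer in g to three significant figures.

n(NOCl) = PV/RT = (8520 × 2.21) / (62.36 × 381) = 0.7925 mol
n(NO) = (2/2) × 0.7925 = 0.7925 mol
m(NO) = 0.7925 × 30.01 = 23.78 g

23.8 g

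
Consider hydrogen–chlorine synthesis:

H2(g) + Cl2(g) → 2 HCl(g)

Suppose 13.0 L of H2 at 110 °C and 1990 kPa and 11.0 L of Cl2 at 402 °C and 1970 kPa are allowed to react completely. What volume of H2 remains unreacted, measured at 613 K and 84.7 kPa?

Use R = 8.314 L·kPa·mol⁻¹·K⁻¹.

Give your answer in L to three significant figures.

256 L

n(H2) = PV/RT = (1990 × 13.0) / (8.314 × 383.15) = 8.121 mol
n(Cl2) = PV/RT = (1970 × 11.0) / (8.314 × 675.15) = 3.861 mol
For 8.121 mol H2, stoichiometry requires (1/1) × 8.121 = 8.121 mol Cl2; 3.861 mol is available, so Cl2 is limiting.
n(H2) consumed = (1/1) × 3.861 = 3.861 mol; remaining = 8.121 − 3.861 = 4.260 mol
V(H2) = nRT/P = 4.260 × 8.314 × 613 / 84.7 = 256.3 L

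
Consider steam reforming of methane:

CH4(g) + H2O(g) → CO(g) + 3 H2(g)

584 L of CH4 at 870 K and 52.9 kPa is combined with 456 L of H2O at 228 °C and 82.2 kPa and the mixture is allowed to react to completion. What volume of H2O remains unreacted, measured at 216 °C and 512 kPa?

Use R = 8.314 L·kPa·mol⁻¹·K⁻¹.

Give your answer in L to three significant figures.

37.5 L

n(CH4) = PV/RT = (52.9 × 584) / (8.314 × 870) = 4.271 mol
n(H2O) = PV/RT = (82.2 × 456) / (8.314 × 501.15) = 8.996 mol
For 4.271 mol CH4, stoichiometry requires (1/1) × 4.271 = 4.271 mol H2O; 8.996 mol is available, so CH4 is limiting.
n(H2O) consumed = (1/1) × 4.271 = 4.271 mol; remaining = 8.996 − 4.271 = 4.725 mol
V(H2O) = nRT/P = 4.725 × 8.314 × 489.15 / 512 = 37.53 L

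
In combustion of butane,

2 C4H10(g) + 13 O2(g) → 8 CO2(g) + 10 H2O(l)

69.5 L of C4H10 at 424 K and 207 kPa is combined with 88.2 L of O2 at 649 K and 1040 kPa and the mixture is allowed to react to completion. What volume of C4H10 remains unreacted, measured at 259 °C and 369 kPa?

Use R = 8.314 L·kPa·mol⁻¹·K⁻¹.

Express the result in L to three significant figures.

17.6 L

n(C4H10) = PV/RT = (207 × 69.5) / (8.314 × 424) = 4.081 mol
n(O2) = PV/RT = (1040 × 88.2) / (8.314 × 649) = 17.00 mol
For 4.081 mol C4H10, stoichiometry requires (13/2) × 4.081 = 26.53 mol O2; 17.00 mol is available, so O2 is limiting.
n(C4H10) consumed = (2/13) × 17.00 = 2.615 mol; remaining = 4.081 − 2.615 = 1.466 mol
V(C4H10) = nRT/P = 1.466 × 8.314 × 532.15 / 369 = 17.58 L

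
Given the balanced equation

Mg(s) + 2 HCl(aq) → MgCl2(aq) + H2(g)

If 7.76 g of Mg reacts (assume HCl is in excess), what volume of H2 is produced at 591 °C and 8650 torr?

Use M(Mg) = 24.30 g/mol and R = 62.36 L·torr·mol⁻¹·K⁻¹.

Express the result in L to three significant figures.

1.99 L

n(Mg) = 7.760 / 24.30 = 0.3193 mol
n(H2) = (1/1) × 0.3193 = 0.3193 mol
V = nRT/P = 0.3193 × 62.36 × 864.15 / 8650 = 1.989 L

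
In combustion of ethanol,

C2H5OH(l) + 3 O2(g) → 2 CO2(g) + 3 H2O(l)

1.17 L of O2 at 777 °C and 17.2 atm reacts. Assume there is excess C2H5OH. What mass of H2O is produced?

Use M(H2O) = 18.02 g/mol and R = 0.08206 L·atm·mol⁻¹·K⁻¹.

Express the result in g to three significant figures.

4.21 g

n(O2) = PV/RT = (17.2 × 1.17) / (0.08206 × 1050.15) = 0.2335 mol
n(H2O) = (3/3) × 0.2335 = 0.2335 mol
m(H2O) = 0.2335 × 18.02 = 4.208 g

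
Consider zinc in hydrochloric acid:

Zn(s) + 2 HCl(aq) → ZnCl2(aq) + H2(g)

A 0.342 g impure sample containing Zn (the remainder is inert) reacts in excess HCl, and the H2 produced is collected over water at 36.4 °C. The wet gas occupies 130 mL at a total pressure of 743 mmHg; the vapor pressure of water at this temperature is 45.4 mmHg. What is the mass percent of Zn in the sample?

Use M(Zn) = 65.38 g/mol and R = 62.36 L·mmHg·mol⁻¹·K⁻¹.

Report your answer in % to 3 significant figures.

P(H2) = 743 − 45.4 = 697.6 mmHg
n(H2) = PV/RT = (697.6 × 0.1300) / (62.36 × 309.55) = 0.004698 mol
n(Zn) = (1/1) × 0.004698 = 0.004698 mol
m(Zn) = 0.004698 × 65.38 = 0.3072 g
%Zn = 0.3072 / 0.342 × 100 = 89.82%

89.8 %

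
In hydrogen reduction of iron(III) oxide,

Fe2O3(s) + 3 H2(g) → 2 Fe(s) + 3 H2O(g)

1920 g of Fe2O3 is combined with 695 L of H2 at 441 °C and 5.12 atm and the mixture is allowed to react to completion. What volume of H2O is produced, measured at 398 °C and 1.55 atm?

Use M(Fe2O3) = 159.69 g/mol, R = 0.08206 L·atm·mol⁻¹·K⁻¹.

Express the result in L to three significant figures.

n(Fe2O3) = 1920 / 159.69 = 12.02 mol
n(H2) = PV/RT = (5.12 × 695) / (0.08206 × 714.15) = 60.72 mol
For 12.02 mol Fe2O3, stoichiometry requires (3/1) × 12.02 = 36.06 mol H2; 60.72 mol is available, so Fe2O3 is limiting.
n(H2O) = (3/1) × 12.02 = 36.06 mol
V(H2O) = nRT/P = 36.06 × 0.08206 × 671.15 / 1.55 = 1281 L

1280 L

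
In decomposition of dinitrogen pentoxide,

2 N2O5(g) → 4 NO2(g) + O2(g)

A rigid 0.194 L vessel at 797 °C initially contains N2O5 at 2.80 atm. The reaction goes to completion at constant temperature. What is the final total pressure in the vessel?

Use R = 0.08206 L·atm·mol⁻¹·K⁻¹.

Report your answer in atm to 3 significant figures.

Rigid vessel, constant T ⇒ P scales with total gas moles (2 → 5).
P_final = (5/2) × 2.80 = 7.000 atm

7.00 atm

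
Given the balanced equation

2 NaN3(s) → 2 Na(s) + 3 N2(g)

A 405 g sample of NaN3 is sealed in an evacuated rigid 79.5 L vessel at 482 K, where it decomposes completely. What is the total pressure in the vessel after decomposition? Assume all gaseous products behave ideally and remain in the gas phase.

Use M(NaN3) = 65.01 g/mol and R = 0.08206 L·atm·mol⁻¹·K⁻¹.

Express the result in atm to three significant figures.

n(NaN3) = 405 / 65.01 = 6.230 mol
n(gas produced) = (3/2) × 6.230 = 9.345 mol
P = nRT/V = 9.345 × 0.08206 × 482 / 79.5 = 4.649 atm

4.65 atm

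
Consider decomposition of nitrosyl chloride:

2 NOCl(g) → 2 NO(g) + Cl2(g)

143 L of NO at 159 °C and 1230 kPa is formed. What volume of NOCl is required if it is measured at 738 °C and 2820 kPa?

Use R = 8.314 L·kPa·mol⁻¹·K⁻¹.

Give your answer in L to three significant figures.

n(NO) = PV/RT = (1230 × 143) / (8.314 × 432.15) = 48.95 mol
n(NOCl) = (2/2) × 48.95 = 48.95 mol
V = nRT/P = 48.95 × 8.314 × 1011.15 / 2820 = 145.9 L

146 L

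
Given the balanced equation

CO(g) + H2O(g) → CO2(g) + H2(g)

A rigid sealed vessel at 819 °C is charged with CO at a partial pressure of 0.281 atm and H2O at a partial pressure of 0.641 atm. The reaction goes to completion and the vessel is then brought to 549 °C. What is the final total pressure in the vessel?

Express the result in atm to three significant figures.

0.694 atm

With V and T fixed, P_i ∝ n_i, so the mole ratios apply directly to partial pressures at 819 °C.
P(H2O) required for 0.281 atm of CO = (1/1) × 0.281 = 0.2810 atm; available 0.641 atm, so CO is limiting.
P(H2O) remaining = 0.641 − (1/1) × 0.281 = 0.3600 atm
P(gaseous products) = (1+1)/1 × 0.281 = 0.5620 atm
P_total at 819 °C = 0.3600 + 0.5620 = 0.9220 atm
Scaling to 549 °C: P = 0.9220 × 822.15/1092.15 = 0.6941 atm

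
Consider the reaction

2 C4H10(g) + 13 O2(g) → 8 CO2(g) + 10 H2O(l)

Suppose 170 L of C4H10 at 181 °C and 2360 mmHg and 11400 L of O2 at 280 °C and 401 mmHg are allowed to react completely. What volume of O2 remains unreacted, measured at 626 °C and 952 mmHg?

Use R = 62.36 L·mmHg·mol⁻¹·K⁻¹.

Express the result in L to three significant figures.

n(C4H10) = PV/RT = (2360 × 170) / (62.36 × 454.15) = 14.17 mol
n(O2) = PV/RT = (401 × 11400) / (62.36 × 553.15) = 132.5 mol
For 14.17 mol C4H10, stoichiometry requires (13/2) × 14.17 = 92.11 mol O2; 132.5 mol is available, so C4H10 is limiting.
n(O2) consumed = (13/2) × 14.17 = 92.11 mol; remaining = 132.5 − 92.11 = 40.39 mol
V(O2) = nRT/P = 40.39 × 62.36 × 899.15 / 952 = 2379 L

2380 L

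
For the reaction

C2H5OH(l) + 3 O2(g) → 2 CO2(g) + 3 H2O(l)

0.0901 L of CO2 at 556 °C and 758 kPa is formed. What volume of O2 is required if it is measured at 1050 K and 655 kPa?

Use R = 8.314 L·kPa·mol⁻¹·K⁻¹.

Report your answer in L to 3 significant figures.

0.198 L

n(CO2) = PV/RT = (758 × 0.0901) / (8.314 × 829.15) = 0.009907 mol
n(O2) = (3/2) × 0.009907 = 0.01486 mol
V = nRT/P = 0.01486 × 8.314 × 1050 / 655 = 0.1981 L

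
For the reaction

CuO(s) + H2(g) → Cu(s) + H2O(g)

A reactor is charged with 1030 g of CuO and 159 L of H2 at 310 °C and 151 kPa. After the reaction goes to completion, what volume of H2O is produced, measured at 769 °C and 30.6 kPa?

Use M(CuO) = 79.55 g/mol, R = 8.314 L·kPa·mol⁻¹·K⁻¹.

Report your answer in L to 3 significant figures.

n(CuO) = 1030 / 79.55 = 12.95 mol
n(H2) = PV/RT = (151 × 159) / (8.314 × 583.15) = 4.952 mol
For 12.95 mol CuO, stoichiometry requires (1/1) × 12.95 = 12.95 mol H2; 4.952 mol is available, so H2 is limiting.
n(H2O) = (1/1) × 4.952 = 4.952 mol
V(H2O) = nRT/P = 4.952 × 8.314 × 1042.15 / 30.6 = 1402 L

1400 L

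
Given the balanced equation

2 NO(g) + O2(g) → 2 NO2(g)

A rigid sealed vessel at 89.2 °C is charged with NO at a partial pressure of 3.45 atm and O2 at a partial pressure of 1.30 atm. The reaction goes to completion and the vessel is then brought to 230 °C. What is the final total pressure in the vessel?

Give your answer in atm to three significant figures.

4.79 atm

Because the vessel is rigid and T is held at 89.2 °C, work the stoichiometry in partial pressures (P_i = n_iRT/V).
P(O2) required for 3.45 atm of NO = (1/2) × 3.45 = 1.725 atm; available 1.30 atm, so O2 is limiting.
P(NO) remaining = 3.45 − (2/1) × 1.30 = 0.8500 atm
P(gaseous products) = (2)/1 × 1.30 = 2.600 atm
P_total at 89.2 °C = 0.8500 + 2.600 = 3.450 atm
Scaling to 230 °C: P = 3.450 × 503.15/362.35 = 4.791 atm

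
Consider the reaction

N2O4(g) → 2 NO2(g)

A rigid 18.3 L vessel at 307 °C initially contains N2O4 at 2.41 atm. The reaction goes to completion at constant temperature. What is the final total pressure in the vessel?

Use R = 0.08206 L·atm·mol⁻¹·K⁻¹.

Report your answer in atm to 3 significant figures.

4.82 atm

At constant T and V, P ∝ n(gas): 1 mol gas → 2 mol gas.
P_final = (2/1) × 2.41 = 4.820 atm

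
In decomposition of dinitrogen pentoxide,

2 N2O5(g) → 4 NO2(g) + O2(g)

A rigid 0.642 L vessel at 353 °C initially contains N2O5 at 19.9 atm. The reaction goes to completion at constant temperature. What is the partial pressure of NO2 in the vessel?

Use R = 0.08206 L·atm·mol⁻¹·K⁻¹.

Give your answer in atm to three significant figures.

n(N2O5)₀ = PV/RT = (19.9 × 0.642) / (0.08206 × 626.15) = 0.2486 mol
n(NO2) = (4/2) × 0.2486 = 0.4972 mol
P(NO2) = nRT/V = 0.4972 × 0.08206 × 626.15 / 0.642 = 39.79 atm

39.8 atm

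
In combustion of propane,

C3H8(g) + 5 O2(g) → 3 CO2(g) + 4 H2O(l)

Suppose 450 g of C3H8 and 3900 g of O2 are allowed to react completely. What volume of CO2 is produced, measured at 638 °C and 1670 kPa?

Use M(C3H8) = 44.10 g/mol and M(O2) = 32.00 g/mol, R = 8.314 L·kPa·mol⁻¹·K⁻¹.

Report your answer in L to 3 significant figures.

n(C3H8) = 450 / 44.10 = 10.20 mol
n(O2) = 3900 / 32.00 = 121.9 mol
For 10.20 mol C3H8, stoichiometry requires (5/1) × 10.20 = 51.00 mol O2; 121.9 mol is available, so C3H8 is limiting.
n(CO2) = (3/1) × 10.20 = 30.60 mol
V(CO2) = nRT/P = 30.60 × 8.314 × 911.15 / 1670 = 138.8 L

139 L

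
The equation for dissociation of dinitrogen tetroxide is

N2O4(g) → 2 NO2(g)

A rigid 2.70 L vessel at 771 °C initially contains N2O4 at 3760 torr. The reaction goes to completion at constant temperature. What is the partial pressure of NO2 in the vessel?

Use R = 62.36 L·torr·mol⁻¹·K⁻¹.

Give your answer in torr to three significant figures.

n(N2O4)₀ = PV/RT = (3760 × 2.70) / (62.36 × 1044.15) = 0.1559 mol
n(NO2) = (2/1) × 0.1559 = 0.3118 mol
P(NO2) = nRT/V = 0.3118 × 62.36 × 1044.15 / 2.70 = 7519 torr

7520 torr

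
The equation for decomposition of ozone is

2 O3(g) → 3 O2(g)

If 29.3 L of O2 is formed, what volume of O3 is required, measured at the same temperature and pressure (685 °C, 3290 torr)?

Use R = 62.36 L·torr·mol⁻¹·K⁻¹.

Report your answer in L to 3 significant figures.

19.5 L

At constant T and P, gas volumes are in the mole ratio: V(O3) = (2/3) × 29.3 = 19.53 L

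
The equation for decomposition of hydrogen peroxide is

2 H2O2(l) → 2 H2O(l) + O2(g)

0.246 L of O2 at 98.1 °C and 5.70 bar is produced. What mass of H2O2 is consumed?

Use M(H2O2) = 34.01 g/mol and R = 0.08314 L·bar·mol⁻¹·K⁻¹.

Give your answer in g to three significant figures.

3.09 g

n(O2) = PV/RT = (5.70 × 0.246) / (0.08314 × 371.25) = 0.04543 mol
n(H2O2) = (2/1) × 0.04543 = 0.09086 mol
m(H2O2) = 0.09086 × 34.01 = 3.090 g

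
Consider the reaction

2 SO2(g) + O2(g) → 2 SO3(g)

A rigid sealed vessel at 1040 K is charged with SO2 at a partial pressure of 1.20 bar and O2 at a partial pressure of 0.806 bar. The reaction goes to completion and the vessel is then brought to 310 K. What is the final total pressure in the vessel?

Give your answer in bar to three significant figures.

With V and T fixed, P_i ∝ n_i, so the mole ratios apply directly to partial pressures at 1040 K.
P(O2) required for 1.20 bar of SO2 = (1/2) × 1.20 = 0.6000 bar; available 0.806 bar, so SO2 is limiting.
P(O2) remaining = 0.806 − (1/2) × 1.20 = 0.2060 bar
P(gaseous products) = (2)/2 × 1.20 = 1.200 bar
P_total at 1040 K = 0.2060 + 1.200 = 1.406 bar
Scaling to 310 K: P = 1.406 × 310/1040 = 0.4191 bar

0.419 bar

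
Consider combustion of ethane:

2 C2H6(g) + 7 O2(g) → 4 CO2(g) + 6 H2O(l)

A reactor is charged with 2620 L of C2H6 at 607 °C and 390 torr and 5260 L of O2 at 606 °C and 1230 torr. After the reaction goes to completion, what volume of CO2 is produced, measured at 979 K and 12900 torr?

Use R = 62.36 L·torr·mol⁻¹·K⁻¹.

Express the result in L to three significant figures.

176 L

n(C2H6) = PV/RT = (390 × 2620) / (62.36 × 880.15) = 18.62 mol
n(O2) = PV/RT = (1230 × 5260) / (62.36 × 879.15) = 118.0 mol
For 18.62 mol C2H6, stoichiometry requires (7/2) × 18.62 = 65.17 mol O2; 118.0 mol is available, so C2H6 is limiting.
n(CO2) = (4/2) × 18.62 = 37.24 mol
V(CO2) = nRT/P = 37.24 × 62.36 × 979 / 12900 = 176.2 L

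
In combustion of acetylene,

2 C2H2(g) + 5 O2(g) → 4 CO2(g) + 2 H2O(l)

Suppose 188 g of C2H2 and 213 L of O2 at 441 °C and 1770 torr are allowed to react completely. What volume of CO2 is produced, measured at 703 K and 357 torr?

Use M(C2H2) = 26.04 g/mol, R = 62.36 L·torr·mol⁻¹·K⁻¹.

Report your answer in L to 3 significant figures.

832 L

n(C2H2) = 188 / 26.04 = 7.220 mol
n(O2) = PV/RT = (1770 × 213) / (62.36 × 714.15) = 8.466 mol
For 7.220 mol C2H2, stoichiometry requires (5/2) × 7.220 = 18.05 mol O2; 8.466 mol is available, so O2 is limiting.
n(CO2) = (4/5) × 8.466 = 6.773 mol
V(CO2) = nRT/P = 6.773 × 62.36 × 703 / 357 = 831.7 L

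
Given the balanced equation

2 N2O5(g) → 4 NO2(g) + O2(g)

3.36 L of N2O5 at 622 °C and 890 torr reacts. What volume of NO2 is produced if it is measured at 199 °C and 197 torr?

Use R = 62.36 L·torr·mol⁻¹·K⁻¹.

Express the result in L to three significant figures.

16.0 L

n(N2O5) = PV/RT = (890 × 3.36) / (62.36 × 895.15) = 0.05357 mol
n(NO2) = (4/2) × 0.05357 = 0.1071 mol
V = nRT/P = 0.1071 × 62.36 × 472.15 / 197 = 16.01 L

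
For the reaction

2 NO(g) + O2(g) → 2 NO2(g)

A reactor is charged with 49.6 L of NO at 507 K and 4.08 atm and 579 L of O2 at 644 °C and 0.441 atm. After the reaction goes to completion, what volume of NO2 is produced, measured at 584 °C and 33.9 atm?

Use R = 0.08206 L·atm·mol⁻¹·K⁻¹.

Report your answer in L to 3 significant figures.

10.1 L

n(NO) = PV/RT = (4.08 × 49.6) / (0.08206 × 507) = 4.864 mol
n(O2) = PV/RT = (0.441 × 579) / (0.08206 × 917.15) = 3.393 mol
For 4.864 mol NO, stoichiometry requires (1/2) × 4.864 = 2.432 mol O2; 3.393 mol is available, so NO is limiting.
n(NO2) = (2/2) × 4.864 = 4.864 mol
V(NO2) = nRT/P = 4.864 × 0.08206 × 857.15 / 33.9 = 10.09 L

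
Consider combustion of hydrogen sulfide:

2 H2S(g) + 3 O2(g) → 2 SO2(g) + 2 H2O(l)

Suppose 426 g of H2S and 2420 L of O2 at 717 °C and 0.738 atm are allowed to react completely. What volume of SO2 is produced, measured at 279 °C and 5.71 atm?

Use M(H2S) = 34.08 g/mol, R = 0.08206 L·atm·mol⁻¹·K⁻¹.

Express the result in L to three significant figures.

n(H2S) = 426 / 34.08 = 12.50 mol
n(O2) = PV/RT = (0.738 × 2420) / (0.08206 × 990.15) = 21.98 mol
For 12.50 mol H2S, stoichiometry requires (3/2) × 12.50 = 18.75 mol O2; 21.98 mol is available, so H2S is limiting.
n(SO2) = (2/2) × 12.50 = 12.50 mol
V(SO2) = nRT/P = 12.50 × 0.08206 × 552.15 / 5.71 = 99.19 L

99.2 L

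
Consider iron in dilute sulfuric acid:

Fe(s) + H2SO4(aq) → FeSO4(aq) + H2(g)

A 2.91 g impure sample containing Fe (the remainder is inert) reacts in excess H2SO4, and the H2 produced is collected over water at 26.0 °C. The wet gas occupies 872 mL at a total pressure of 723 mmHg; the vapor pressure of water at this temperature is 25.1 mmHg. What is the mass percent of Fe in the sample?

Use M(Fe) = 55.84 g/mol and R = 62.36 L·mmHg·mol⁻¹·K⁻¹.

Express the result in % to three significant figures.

P(H2) = 723 − 25.1 = 697.9 mmHg
n(H2) = PV/RT = (697.9 × 0.8720) / (62.36 × 299.15) = 0.03262 mol
n(Fe) = (1/1) × 0.03262 = 0.03262 mol
m(Fe) = 0.03262 × 55.84 = 1.822 g
%Fe = 1.822 / 2.91 × 100 = 62.61%

62.6 %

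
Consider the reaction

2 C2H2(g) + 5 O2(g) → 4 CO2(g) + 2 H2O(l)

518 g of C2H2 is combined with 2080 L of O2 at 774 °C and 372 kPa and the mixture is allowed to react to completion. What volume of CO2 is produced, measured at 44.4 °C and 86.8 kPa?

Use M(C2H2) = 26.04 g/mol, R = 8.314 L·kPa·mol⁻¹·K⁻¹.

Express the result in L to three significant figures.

1210 L

n(C2H2) = 518 / 26.04 = 19.89 mol
n(O2) = PV/RT = (372 × 2080) / (8.314 × 1047.15) = 88.88 mol
For 19.89 mol C2H2, stoichiometry requires (5/2) × 19.89 = 49.73 mol O2; 88.88 mol is available, so C2H2 is limiting.
n(CO2) = (4/2) × 19.89 = 39.78 mol
V(CO2) = nRT/P = 39.78 × 8.314 × 317.55 / 86.8 = 1210 L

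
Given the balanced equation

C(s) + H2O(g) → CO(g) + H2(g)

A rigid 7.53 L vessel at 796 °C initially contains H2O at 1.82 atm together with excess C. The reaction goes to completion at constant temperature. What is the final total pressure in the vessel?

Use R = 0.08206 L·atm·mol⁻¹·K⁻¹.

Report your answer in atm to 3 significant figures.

Since T and V are fixed, P_final/P_initial = n_final/n_initial = 2/1.
P_final = (2/1) × 1.82 = 3.640 atm

3.64 atm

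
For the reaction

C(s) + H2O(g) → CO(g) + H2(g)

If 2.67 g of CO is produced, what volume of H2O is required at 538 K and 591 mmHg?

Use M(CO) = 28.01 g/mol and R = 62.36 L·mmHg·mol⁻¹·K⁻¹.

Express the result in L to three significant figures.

n(CO) = 2.670 / 28.01 = 0.09532 mol
n(H2O) = (1/1) × 0.09532 = 0.09532 mol
V = nRT/P = 0.09532 × 62.36 × 538 / 591 = 5.411 L

5.41 L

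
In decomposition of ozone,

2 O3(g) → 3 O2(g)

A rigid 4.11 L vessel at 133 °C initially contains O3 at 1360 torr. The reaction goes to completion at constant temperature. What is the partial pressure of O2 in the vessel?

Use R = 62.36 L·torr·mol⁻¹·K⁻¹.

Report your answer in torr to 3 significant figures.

n(O3)₀ = PV/RT = (1360 × 4.11) / (62.36 × 406.15) = 0.2207 mol
n(O2) = (3/2) × 0.2207 = 0.3311 mol
P(O2) = nRT/V = 0.3311 × 62.36 × 406.15 / 4.11 = 2040 torr

2040 torr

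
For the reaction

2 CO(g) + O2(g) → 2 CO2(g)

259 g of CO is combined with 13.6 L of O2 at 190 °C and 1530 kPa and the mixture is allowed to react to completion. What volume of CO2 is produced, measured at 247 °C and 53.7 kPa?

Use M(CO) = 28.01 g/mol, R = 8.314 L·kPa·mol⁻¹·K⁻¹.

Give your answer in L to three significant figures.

n(CO) = 259 / 28.01 = 9.247 mol
n(O2) = PV/RT = (1530 × 13.6) / (8.314 × 463.15) = 5.404 mol
For 9.247 mol CO, stoichiometry requires (1/2) × 9.247 = 4.623 mol O2; 5.404 mol is available, so CO is limiting.
n(CO2) = (2/2) × 9.247 = 9.247 mol
V(CO2) = nRT/P = 9.247 × 8.314 × 520.15 / 53.7 = 744.7 L

745 L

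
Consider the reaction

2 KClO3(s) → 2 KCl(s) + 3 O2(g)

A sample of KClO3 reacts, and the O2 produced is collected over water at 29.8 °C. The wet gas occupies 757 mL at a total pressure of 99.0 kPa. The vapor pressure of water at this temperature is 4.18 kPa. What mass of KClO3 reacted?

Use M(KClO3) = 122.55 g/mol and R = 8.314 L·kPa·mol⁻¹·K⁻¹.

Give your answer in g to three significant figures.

2.33 g

P(O2) = 99.0 − 4.18 = 94.82 kPa
n(O2) = PV/RT = (94.82 × 0.7570) / (8.314 × 302.95) = 0.02850 mol
n(KClO3) = (2/3) × 0.02850 = 0.01900 mol
m(KClO3) = 0.01900 × 122.55 = 2.328 g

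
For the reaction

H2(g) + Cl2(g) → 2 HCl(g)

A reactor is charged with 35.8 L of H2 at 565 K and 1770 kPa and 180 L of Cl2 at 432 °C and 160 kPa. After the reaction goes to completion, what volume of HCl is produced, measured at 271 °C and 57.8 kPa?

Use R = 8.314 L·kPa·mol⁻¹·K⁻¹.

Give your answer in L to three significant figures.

n(H2) = PV/RT = (1770 × 35.8) / (8.314 × 565) = 13.49 mol
n(Cl2) = PV/RT = (160 × 180) / (8.314 × 705.15) = 4.912 mol
For 13.49 mol H2, stoichiometry requires (1/1) × 13.49 = 13.49 mol Cl2; 4.912 mol is available, so Cl2 is limiting.
n(HCl) = (2/1) × 4.912 = 9.824 mol
V(HCl) = nRT/P = 9.824 × 8.314 × 544.15 / 57.8 = 768.9 L

769 L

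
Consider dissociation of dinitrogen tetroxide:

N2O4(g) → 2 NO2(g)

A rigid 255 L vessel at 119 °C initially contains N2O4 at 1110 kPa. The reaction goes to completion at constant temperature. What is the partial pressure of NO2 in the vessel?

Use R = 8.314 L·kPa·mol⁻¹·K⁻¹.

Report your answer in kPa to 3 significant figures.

n(N2O4)₀ = PV/RT = (1110 × 255) / (8.314 × 392.15) = 86.82 mol
n(NO2) = (2/1) × 86.82 = 173.6 mol
P(NO2) = nRT/V = 173.6 × 8.314 × 392.15 / 255 = 2220 kPa

2220 kPa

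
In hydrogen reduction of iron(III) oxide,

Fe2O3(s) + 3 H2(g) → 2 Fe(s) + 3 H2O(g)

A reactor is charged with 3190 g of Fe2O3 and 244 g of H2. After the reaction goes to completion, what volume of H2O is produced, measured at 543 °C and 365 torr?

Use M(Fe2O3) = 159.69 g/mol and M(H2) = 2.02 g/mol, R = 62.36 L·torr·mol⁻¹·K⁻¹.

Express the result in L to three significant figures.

8360 L

n(Fe2O3) = 3190 / 159.69 = 19.98 mol
n(H2) = 244 / 2.02 = 120.8 mol
For 19.98 mol Fe2O3, stoichiometry requires (3/1) × 19.98 = 59.94 mol H2; 120.8 mol is available, so Fe2O3 is limiting.
n(H2O) = (3/1) × 19.98 = 59.94 mol
V(H2O) = nRT/P = 59.94 × 62.36 × 816.15 / 365 = 8358 L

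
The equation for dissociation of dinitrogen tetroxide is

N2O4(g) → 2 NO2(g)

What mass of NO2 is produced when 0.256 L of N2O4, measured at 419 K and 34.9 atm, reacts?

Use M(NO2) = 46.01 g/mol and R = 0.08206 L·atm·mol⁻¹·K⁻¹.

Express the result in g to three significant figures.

n(N2O4) = PV/RT = (34.9 × 0.256) / (0.08206 × 419) = 0.2598 mol
n(NO2) = (2/1) × 0.2598 = 0.5196 mol
m(NO2) = 0.5196 × 46.01 = 23.91 g

23.9 g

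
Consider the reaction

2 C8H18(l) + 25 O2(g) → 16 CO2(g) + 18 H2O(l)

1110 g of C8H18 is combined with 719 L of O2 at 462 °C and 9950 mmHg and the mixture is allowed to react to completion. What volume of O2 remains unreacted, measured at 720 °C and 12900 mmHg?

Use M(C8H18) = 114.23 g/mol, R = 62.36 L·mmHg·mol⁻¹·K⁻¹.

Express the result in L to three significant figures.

166 L

n(C8H18) = 1110 / 114.23 = 9.717 mol
n(O2) = PV/RT = (9950 × 719) / (62.36 × 735.15) = 156.1 mol
For 9.717 mol C8H18, stoichiometry requires (25/2) × 9.717 = 121.5 mol O2; 156.1 mol is available, so C8H18 is limiting.
n(O2) consumed = (25/2) × 9.717 = 121.5 mol; remaining = 156.1 − 121.5 = 34.60 mol
V(O2) = nRT/P = 34.60 × 62.36 × 993.15 / 12900 = 166.1 L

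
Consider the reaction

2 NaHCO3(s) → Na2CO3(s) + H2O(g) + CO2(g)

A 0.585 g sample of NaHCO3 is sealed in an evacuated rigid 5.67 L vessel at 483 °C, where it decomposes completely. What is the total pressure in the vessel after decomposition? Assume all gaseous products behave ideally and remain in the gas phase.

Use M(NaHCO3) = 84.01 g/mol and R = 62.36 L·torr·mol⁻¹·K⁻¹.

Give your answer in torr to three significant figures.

57.9 torr

n(NaHCO3) = 0.585 / 84.01 = 0.006963 mol
n(gas produced) = (2/2) × 0.006963 = 0.006963 mol
P = nRT/V = 0.006963 × 62.36 × 756.15 / 5.67 = 57.91 torr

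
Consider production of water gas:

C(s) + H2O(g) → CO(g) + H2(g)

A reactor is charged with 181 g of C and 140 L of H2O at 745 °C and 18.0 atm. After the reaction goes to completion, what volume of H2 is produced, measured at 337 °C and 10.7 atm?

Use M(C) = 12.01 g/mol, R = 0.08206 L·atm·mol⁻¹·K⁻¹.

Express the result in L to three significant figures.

70.5 L

n(C) = 181 / 12.01 = 15.07 mol
n(H2O) = PV/RT = (18.0 × 140) / (0.08206 × 1018.15) = 30.16 mol
For 15.07 mol C, stoichiometry requires (1/1) × 15.07 = 15.07 mol H2O; 30.16 mol is available, so C is limiting.
n(H2) = (1/1) × 15.07 = 15.07 mol
V(H2) = nRT/P = 15.07 × 0.08206 × 610.15 / 10.7 = 70.52 L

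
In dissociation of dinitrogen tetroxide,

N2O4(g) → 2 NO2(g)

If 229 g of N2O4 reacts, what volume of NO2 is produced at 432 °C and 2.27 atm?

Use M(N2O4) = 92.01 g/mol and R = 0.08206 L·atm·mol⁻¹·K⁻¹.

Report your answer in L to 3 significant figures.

127 L

n(N2O4) = 229.0 / 92.01 = 2.489 mol
n(NO2) = (2/1) × 2.489 = 4.978 mol
V = nRT/P = 4.978 × 0.08206 × 705.15 / 2.27 = 126.9 L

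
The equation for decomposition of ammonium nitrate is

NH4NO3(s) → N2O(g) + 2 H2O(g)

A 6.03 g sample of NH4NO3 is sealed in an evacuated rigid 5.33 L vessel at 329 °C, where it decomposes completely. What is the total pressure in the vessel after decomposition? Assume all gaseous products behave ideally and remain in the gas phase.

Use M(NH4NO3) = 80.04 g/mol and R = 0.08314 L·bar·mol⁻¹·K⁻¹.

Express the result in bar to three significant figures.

n(NH4NO3) = 6.03 / 80.04 = 0.07534 mol
n(gas produced) = (3/1) × 0.07534 = 0.2260 mol
P = nRT/V = 0.2260 × 0.08314 × 602.15 / 5.33 = 2.123 bar

2.12 bar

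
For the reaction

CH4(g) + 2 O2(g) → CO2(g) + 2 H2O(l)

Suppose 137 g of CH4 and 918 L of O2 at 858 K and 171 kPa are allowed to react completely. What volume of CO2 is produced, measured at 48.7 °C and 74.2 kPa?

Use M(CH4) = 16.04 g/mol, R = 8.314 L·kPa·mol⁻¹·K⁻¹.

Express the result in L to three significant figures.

308 L

n(CH4) = 137 / 16.04 = 8.541 mol
n(O2) = PV/RT = (171 × 918) / (8.314 × 858) = 22.01 mol
For 8.541 mol CH4, stoichiometry requires (2/1) × 8.541 = 17.08 mol O2; 22.01 mol is available, so CH4 is limiting.
n(CO2) = (1/1) × 8.541 = 8.541 mol
V(CO2) = nRT/P = 8.541 × 8.314 × 321.85 / 74.2 = 308.0 L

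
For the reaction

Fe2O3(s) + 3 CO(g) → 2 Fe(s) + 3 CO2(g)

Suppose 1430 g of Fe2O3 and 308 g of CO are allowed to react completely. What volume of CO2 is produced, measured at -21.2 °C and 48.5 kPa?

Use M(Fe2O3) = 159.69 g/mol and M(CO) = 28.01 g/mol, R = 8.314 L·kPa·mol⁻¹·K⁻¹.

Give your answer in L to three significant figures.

n(Fe2O3) = 1430 / 159.69 = 8.955 mol
n(CO) = 308 / 28.01 = 11.00 mol
For 8.955 mol Fe2O3, stoichiometry requires (3/1) × 8.955 = 26.87 mol CO; 11.00 mol is available, so CO is limiting.
n(CO2) = (3/3) × 11.00 = 11.00 mol
V(CO2) = nRT/P = 11.00 × 8.314 × 251.95 / 48.5 = 475.1 L

475 L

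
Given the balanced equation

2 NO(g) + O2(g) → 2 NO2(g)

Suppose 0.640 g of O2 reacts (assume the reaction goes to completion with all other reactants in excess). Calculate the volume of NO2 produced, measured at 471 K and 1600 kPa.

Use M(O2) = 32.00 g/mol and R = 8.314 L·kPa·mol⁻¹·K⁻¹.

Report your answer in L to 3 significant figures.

n(O2) = 0.6400 / 32.00 = 0.02000 mol
n(NO2) = (2/1) × 0.02000 = 0.04000 mol
V = nRT/P = 0.04000 × 8.314 × 471 / 1600 = 0.09790 L

0.0979 L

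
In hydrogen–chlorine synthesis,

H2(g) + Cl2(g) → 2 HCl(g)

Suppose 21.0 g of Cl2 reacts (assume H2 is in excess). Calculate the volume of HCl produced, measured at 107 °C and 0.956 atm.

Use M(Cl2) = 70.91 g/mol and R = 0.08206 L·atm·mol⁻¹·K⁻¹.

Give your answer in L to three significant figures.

19.3 L

n(Cl2) = 21.00 / 70.91 = 0.2962 mol
n(HCl) = (2/1) × 0.2962 = 0.5924 mol
V = nRT/P = 0.5924 × 0.08206 × 380.15 / 0.956 = 19.33 L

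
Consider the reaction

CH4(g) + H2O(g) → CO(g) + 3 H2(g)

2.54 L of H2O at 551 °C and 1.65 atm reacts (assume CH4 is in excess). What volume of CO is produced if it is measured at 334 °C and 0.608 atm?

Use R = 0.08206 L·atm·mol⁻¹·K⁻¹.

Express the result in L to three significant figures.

5.08 L

n(H2O) = PV/RT = (1.65 × 2.54) / (0.08206 × 824.15) = 0.06197 mol
n(CO) = (1/1) × 0.06197 = 0.06197 mol
V = nRT/P = 0.06197 × 0.08206 × 607.15 / 0.608 = 5.078 L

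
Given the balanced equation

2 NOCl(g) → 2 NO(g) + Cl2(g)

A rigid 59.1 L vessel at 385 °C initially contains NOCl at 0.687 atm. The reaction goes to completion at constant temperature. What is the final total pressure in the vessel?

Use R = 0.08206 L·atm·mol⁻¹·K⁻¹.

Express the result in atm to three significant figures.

1.03 atm

At constant T and V, P ∝ n(gas): 2 mol gas → 3 mol gas.
P_final = (3/2) × 0.687 = 1.030 atm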